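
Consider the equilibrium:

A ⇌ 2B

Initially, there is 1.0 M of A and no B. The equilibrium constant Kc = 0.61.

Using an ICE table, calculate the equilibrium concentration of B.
[B] = 0.643 M

ICE: [A] = 1.0 − x, [B] = 2x.
Kc = (2x)²/(1.0 − x) = 0.61 ⇒ 4x² + 0.61x − 0.61 = 0.
x = (−0.61 + √(0.61² + 4·4·0.61))/(2·4) = (−0.61 + √10.132)/8 = 0.32164.
[B] = 2x = 0.643 M.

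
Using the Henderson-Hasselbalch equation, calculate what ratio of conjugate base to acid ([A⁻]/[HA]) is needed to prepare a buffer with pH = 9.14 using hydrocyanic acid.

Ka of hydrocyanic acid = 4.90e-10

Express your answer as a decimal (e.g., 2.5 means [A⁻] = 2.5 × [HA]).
[A⁻]/[HA] = 0.676

pKa = −log(4.90e-10) = 9.3098. pH = pKa + log([A⁻]/[HA]). 9.14 = 9.3098 + log(ratio). log(ratio) = 9.14 − 9.3098 = -0.1698. ratio = 10^(-0.1698) = 0.676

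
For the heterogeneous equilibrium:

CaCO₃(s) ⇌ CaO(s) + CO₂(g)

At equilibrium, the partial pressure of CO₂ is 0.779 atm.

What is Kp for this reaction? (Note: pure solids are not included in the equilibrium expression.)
K_p = 0.779

Solids (CaCO₃, CaO) have activity 1 and are excluded.
Kp = P(CO₂) = 0.779.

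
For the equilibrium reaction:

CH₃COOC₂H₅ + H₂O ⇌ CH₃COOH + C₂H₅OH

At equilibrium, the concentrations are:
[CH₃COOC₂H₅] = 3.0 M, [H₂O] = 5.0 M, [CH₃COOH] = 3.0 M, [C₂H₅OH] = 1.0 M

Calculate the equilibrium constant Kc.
K_c = 0.2000

Kc = ([CH₃COOH] × [C₂H₅OH]) / ([CH₃COOC₂H₅] × [H₂O])
   = ((3.0)·(1.0)) / ((3.0)·(5.0))
   = 3 / 15 = 0.2000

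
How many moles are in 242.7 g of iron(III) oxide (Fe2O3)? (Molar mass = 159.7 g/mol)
Moles = 242.7 g ÷ 159.7 g/mol = 1.52 mol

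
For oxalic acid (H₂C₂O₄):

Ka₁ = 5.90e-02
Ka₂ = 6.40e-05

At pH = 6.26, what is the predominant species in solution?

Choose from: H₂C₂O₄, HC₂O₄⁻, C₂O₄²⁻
C₂O₄²⁻

pKa1 = 1.23, pKa2 = 4.19. Each pKa is the crossover between adjacent species; pH = 6.26 lies in the region where C₂O₄²⁻ predominates.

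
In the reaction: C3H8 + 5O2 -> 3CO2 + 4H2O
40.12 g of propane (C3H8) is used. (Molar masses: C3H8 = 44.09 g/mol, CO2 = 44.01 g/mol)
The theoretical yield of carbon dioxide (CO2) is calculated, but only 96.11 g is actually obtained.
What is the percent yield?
Moles of C3H8 = 40.12 g ÷ 44.09 g/mol = 0.909957 mol
Mole ratio: 3 mol CO2 / 1 mol C3H8
Moles of CO2 = 0.909957 × (3/1) = 2.72987 mol
Theoretical yield = 2.72987 mol × 44.01 g/mol = 120.14 g
Actual yield = 96.11 g
Percent yield = (96.11 / 120.14) × 100% = 80.0%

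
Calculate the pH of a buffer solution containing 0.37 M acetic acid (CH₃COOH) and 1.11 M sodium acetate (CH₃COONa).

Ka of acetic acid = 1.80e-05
pH = 5.22

pKa = -log(1.80e-05) = 4.74. pH = pKa + log([A⁻]/[HA]) = 4.74 + log(1.11/0.37)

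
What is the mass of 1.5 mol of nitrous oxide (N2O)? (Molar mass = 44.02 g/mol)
Mass = 1.5 mol × 44.02 g/mol = 66.03 g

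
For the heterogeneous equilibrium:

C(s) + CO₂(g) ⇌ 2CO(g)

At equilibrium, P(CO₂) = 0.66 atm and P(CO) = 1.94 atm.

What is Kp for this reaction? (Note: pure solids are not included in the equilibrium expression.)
K_p = 5.702

Solid C is excluded.
Kp = P(CO)²/P(CO₂) = (1.94)²/0.66 = 3.764/0.66 = 5.702.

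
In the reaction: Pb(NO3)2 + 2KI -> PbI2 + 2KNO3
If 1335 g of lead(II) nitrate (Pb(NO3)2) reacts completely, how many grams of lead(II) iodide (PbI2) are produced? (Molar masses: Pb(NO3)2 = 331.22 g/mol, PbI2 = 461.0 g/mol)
Moles of Pb(NO3)2 = 1335 g ÷ 331.22 g/mol = 4.03055 mol
Mole ratio: 1 mol PbI2 / 1 mol Pb(NO3)2
Moles of PbI2 = 4.03055 × (1/1) = 4.03055 mol
Mass of PbI2 = 4.03055 mol × 461.0 g/mol = 1858 g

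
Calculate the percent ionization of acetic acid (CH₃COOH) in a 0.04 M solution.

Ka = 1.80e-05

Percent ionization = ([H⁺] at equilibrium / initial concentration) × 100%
Percent ionization = 2.1%

Let x = [H⁺]. Ka = x²/(C - x) ⇒ x² + (1.80e-05)x - (1.80e-05)(0.04) = 0. x = 8.3958e-04. Percent = (8.3958e-04/0.04) × 100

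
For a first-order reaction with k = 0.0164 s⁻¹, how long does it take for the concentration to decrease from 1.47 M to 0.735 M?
42.27 s

From ln[A] = ln[A]₀ - k·t: t = ln([A]₀/[A])/k = ln(1.47/0.735)/0.0164 = ln(2.0000)/0.0164 = 0.6931/0.0164 = 42.27 s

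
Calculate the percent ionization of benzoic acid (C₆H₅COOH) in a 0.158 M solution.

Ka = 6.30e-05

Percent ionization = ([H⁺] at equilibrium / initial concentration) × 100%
Percent ionization = 1.98%

Let x = [H⁺]. Ka = x²/(C - x) ⇒ x² + (6.30e-05)x - (6.30e-05)(0.158) = 0. x = 3.1237e-03. Percent = (3.1237e-03/0.158) × 100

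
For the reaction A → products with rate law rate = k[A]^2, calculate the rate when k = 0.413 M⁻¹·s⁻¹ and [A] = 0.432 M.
0.07708 M/s

rate = k·[A]^2 = 0.413·(0.432)^2 = 0.413·0.186624 = 0.07708 M/s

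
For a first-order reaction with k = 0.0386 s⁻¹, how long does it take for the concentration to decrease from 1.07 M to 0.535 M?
17.96 s

From ln[A] = ln[A]₀ - k·t: t = ln([A]₀/[A])/k = ln(1.07/0.535)/0.0386 = ln(2.0000)/0.0386 = 0.6931/0.0386 = 17.96 s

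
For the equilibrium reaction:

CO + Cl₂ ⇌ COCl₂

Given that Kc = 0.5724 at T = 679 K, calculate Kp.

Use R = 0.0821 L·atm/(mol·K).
K_p = 0.0103

Δn = (moles gaseous products) − (moles gaseous reactants) = -1
T = 679 K; RT = 0.0821 × 679 = 55.7459
Kp = Kc·(RT)^Δn = 0.5724 × (55.7459)^-1 = 0.5724 × 0.0179385 = 0.0103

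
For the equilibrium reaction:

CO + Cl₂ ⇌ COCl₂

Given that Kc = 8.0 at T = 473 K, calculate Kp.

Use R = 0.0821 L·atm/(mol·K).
K_p = 0.2060

Δn = (moles gaseous products) − (moles gaseous reactants) = -1
T = 473 K; RT = 0.0821 × 473 = 38.8333
Kp = Kc·(RT)^Δn = 8.0 × (38.8333)^-1 = 8.0 × 0.0257511 = 0.2060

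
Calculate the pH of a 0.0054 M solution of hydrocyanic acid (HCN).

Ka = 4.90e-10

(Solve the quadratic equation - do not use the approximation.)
pH = 5.79

x² + Ka×x - Ka×C = 0. Using quadratic formula: [H⁺] = 1.6264e-06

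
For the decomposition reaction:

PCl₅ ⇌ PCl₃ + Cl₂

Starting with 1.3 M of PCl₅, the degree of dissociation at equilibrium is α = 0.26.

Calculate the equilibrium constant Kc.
K_c = 0.1188

x = α·[A]₀ = 0.26 × 1.3 = 0.338 M dissociated.
At eq: [PCl₅] = 1.3 − 0.338 = 0.962 M; [PCl₃] = [Cl₂] = x = 0.338 M.
Kc = [PCl₃][Cl₂]/[PCl₅] = (0.338)²/0.962 = 0.1188.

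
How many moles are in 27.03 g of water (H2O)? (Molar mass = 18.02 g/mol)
Moles = 27.03 g ÷ 18.02 g/mol = 1.5 mol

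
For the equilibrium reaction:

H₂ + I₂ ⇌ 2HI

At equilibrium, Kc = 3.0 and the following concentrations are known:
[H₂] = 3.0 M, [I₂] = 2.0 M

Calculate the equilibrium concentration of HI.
[HI] = 4.2426 M

Kc = ([HI]^2) / ([H₂] × [I₂]) = 3.0
[HI]^2 = Kc · (reactant terms)/(other product terms) = 3.0 · 6 / 1 = 18
[HI] = (18)^(1/2) = 4.2426 M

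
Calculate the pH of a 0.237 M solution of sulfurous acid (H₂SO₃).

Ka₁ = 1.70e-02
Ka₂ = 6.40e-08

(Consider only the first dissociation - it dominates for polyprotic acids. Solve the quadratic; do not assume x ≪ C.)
pH = 1.26

x² + Ka₁·x − Ka₁·C = 0 with Ka₁ = 1.70e-02, C = 0.237.
x = (−Ka₁ + √(Ka₁² + 4·Ka₁·C))/2 = 5.5541e-02 M, so pH = 1.26.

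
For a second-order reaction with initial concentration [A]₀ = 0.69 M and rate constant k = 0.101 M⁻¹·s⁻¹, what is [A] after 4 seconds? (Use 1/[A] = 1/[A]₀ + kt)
0.5396 M

1/[A] = 1/[A]₀ + k·t = 1/0.69 + (0.101)·(4) = 1.4493 + 0.4040 = 1.8533
[A] = 1/1.8533 = 0.5396 M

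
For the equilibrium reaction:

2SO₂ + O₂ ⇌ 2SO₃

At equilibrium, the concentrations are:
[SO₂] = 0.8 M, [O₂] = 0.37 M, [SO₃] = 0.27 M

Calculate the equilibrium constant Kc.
K_c = 0.3079

Kc = ([SO₃]^2) / ([SO₂]^2 × [O₂])
   = ((0.27)^2) / ((0.8)^2·(0.37))
   = 0.0729 / 0.2368 = 0.3079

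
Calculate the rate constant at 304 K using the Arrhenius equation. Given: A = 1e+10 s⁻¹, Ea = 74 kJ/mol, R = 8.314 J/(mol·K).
1.93e-03 s⁻¹

k = A·exp(-Ea/(R·T)) = 1e+10·exp(-74000/(8.314·304)) = 1e+10·exp(-29.2785) = 1e+10·1.9254e-13 = 1.93e-03 s⁻¹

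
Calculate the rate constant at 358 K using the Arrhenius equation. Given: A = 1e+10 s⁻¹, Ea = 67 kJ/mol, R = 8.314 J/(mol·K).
1.67e+00 s⁻¹

k = A·exp(-Ea/(R·T)) = 1e+10·exp(-67000/(8.314·358)) = 1e+10·exp(-22.5103) = 1e+10·1.6745e-10 = 1.67e+00 s⁻¹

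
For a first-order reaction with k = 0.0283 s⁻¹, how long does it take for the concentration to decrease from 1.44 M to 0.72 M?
24.49 s

From ln[A] = ln[A]₀ - k·t: t = ln([A]₀/[A])/k = ln(1.44/0.72)/0.0283 = ln(2.0000)/0.0283 = 0.6931/0.0283 = 24.49 s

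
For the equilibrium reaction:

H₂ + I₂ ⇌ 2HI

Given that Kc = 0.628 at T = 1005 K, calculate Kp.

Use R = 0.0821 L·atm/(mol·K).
K_p = 0.6280

Δn = (moles gaseous products) − (moles gaseous reactants) = 0
T = 1005 K; RT = 0.0821 × 1005 = 82.5105
Kp = Kc·(RT)^Δn = 0.628 × (82.5105)^0 = 0.628 × 1 = 0.6280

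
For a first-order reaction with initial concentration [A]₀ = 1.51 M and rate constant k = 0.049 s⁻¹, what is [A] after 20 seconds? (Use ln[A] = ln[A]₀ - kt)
0.5667 M

ln[A] = ln[A]₀ - k·t = ln(1.51) - (0.049)·(20) = 0.4121 - 0.9800 = -0.5679
[A] = e^(-0.5679) = 0.5667 M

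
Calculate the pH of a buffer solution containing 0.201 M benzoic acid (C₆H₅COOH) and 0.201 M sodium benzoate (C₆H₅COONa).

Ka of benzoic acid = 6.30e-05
pH = 4.20

pKa = -log(6.30e-05) = 4.20. pH = pKa + log([A⁻]/[HA]) = 4.20 + log(0.201/0.201)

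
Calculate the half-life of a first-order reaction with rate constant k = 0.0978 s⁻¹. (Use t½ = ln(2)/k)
7.09 s

t½ = ln(2)/k = 0.6931/0.0978 = 7.09 s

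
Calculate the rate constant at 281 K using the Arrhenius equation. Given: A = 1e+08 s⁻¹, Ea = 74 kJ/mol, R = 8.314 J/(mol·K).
1.75e-06 s⁻¹

k = A·exp(-Ea/(R·T)) = 1e+08·exp(-74000/(8.314·281)) = 1e+08·exp(-31.6749) = 1e+08·1.7529e-14 = 1.75e-06 s⁻¹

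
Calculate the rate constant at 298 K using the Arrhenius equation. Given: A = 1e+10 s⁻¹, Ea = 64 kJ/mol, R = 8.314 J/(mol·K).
6.05e-02 s⁻¹

k = A·exp(-Ea/(R·T)) = 1e+10·exp(-64000/(8.314·298)) = 1e+10·exp(-25.8317) = 1e+10·6.0453e-12 = 6.05e-02 s⁻¹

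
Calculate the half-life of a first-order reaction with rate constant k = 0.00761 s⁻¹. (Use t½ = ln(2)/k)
91.08 s

t½ = ln(2)/k = 0.6931/0.00761 = 91.08 s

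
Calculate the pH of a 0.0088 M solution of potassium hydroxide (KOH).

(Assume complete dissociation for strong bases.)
pH = 11.94

[OH⁻] = 0.0088 M for strong base. pOH = -log[OH⁻] = 2.06, pH = 14 - pOH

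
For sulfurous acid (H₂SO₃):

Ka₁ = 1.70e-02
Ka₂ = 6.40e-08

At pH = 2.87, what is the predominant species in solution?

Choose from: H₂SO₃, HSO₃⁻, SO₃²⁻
HSO₃⁻

pKa1 = 1.77, pKa2 = 7.19. Each pKa is the crossover between adjacent species; pH = 2.87 lies in the region where HSO₃⁻ predominates.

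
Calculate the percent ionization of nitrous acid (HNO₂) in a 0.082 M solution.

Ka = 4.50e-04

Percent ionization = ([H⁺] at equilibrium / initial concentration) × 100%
Percent ionization = 7.14%

Let x = [H⁺]. Ka = x²/(C - x) ⇒ x² + (4.50e-04)x - (4.50e-04)(0.082) = 0. x = 5.8537e-03. Percent = (5.8537e-03/0.082) × 100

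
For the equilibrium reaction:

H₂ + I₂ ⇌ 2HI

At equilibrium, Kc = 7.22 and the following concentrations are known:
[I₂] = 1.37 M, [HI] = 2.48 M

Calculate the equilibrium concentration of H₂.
[H₂] = 0.6218 M

Kc = ([HI]^2) / ([H₂] × [I₂]) = 7.22
[H₂]^1 = (product terms)/(Kc · other reactant terms) = 6.1504 / (7.22 · 1.37) = 0.62179
[H₂] = 0.6218 M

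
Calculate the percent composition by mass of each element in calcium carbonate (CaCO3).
Ca: 40.04%, C: 12.00%, O: 47.96%

Molar mass of CaCO3 = 100.09 g/mol
% Ca = (1 × 40.08) / 100.09 × 100% = 40.08 / 100.09 × 100% = 40.04%
% C = (1 × 12.01) / 100.09 × 100% = 12.01 / 100.09 × 100% = 12.00%
% O = (3 × 16.0) / 100.09 × 100% = 48 / 100.09 × 100% = 47.96%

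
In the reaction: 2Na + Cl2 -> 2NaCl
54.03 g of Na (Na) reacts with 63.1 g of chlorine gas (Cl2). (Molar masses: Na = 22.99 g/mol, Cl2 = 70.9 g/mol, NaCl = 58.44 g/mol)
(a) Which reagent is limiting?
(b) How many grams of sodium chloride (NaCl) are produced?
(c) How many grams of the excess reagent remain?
(a) Cl2, (b) 104 g, (c) 13.11 g

Moles of Na = 54.03 g ÷ 22.99 g/mol = 2.35015 mol
Moles of Cl2 = 63.1 g ÷ 70.9 g/mol = 0.889986 mol
Moles ÷ coefficient: Na: 2.35015/2 = 1.175, Cl2: 0.889986/1 = 0.89
(a) Cl2 has the smaller value, so Cl2 is the limiting reagent.
(b) Moles of NaCl = 0.889986 mol Cl2 × (2/1) = 1.77997 mol; mass = 1.77997 mol × 58.44 g/mol = 104 g
(c) Na consumed = 0.889986 × (2/1) = 1.77997 mol; remaining = 2.35015 − 1.77997 = 0.57018 mol; mass = 0.57018 mol × 22.99 g/mol = 13.11 g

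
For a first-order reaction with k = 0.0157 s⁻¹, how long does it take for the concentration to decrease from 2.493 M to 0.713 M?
79.73 s

From ln[A] = ln[A]₀ - k·t: t = ln([A]₀/[A])/k = ln(2.493/0.713)/0.0157 = ln(3.4965)/0.0157 = 1.2518/0.0157 = 79.73 s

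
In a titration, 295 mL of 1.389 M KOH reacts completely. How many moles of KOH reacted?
Moles = Molarity × Volume (L)
Moles = 1.389 M × 0.295 L = 0.4098 mol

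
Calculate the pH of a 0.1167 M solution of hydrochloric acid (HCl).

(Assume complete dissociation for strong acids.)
pH = 0.93

[H⁺] = 0.1167 M for strong acid. pH = -log[H⁺] = -log(0.1167)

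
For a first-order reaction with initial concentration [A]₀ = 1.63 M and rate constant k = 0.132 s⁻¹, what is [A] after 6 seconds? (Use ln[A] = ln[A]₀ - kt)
0.7383 M

ln[A] = ln[A]₀ - k·t = ln(1.63) - (0.132)·(6) = 0.4886 - 0.7920 = -0.3034
[A] = e^(-0.3034) = 0.7383 M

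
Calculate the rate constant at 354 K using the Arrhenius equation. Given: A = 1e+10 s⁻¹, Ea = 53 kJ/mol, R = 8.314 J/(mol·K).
1.51e+02 s⁻¹

k = A·exp(-Ea/(R·T)) = 1e+10·exp(-53000/(8.314·354)) = 1e+10·exp(-18.0079) = 1e+10·1.5110e-08 = 1.51e+02 s⁻¹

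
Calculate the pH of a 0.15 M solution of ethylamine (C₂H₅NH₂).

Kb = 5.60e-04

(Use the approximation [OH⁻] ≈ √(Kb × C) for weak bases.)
pH = 11.96

[OH⁻] = √(Kb × C) = √(5.60e-04 × 0.15) = 9.1652e-03. pOH = 2.04, pH = 14 - pOH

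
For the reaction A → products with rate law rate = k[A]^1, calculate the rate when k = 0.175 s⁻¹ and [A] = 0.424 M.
0.0742 M/s

rate = k·[A]^1 = 0.175·(0.424)^1 = 0.175·0.424 = 0.0742 M/s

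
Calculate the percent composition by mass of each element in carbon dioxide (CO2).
C: 27.29%, O: 72.71%

Molar mass of CO2 = 44.01 g/mol
% C = (1 × 12.01) / 44.01 × 100% = 12.01 / 44.01 × 100% = 27.29%
% O = (2 × 16.0) / 44.01 × 100% = 32 / 44.01 × 100% = 72.71%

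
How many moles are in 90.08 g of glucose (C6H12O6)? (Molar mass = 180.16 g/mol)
Moles = 90.08 g ÷ 180.16 g/mol = 0.5 mol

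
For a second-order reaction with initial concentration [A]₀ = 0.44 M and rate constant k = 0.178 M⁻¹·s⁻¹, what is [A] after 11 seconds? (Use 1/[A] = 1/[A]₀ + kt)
0.2364 M

1/[A] = 1/[A]₀ + k·t = 1/0.44 + (0.178)·(11) = 2.2727 + 1.9580 = 4.2307
[A] = 1/4.2307 = 0.2364 M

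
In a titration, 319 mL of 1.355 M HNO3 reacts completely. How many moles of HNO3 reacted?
Moles = Molarity × Volume (L)
Moles = 1.355 M × 0.319 L = 0.4322 mol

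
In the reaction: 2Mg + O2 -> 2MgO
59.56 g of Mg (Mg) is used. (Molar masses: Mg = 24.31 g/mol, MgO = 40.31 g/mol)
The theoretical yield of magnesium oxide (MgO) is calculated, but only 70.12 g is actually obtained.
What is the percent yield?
Moles of Mg = 59.56 g ÷ 24.31 g/mol = 2.45002 mol
Mole ratio: 2 mol MgO / 2 mol Mg
Moles of MgO = 2.45002 × (2/2) = 2.45002 mol
Theoretical yield = 2.45002 mol × 40.31 g/mol = 98.76 g
Actual yield = 70.12 g
Percent yield = (70.12 / 98.76) × 100% = 71.0%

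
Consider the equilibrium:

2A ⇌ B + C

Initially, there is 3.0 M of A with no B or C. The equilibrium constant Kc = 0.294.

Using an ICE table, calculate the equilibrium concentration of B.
[B] = 0.780 M

ICE: [A] = 3.0 − 2x, [B] = [C] = x.
Kc = x²/(3.0 − 2x)² = 0.294 ⇒ √Kc = x/(3.0 − 2x).
x = √0.294·3.0/(1 + 2√0.294) = 0.54222·3.0/2.0844 = 0.78038.
[B] = x = 0.780 M.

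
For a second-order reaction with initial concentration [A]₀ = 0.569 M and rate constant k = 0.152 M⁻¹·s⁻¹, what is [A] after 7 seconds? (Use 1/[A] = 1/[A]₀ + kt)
0.3544 M

1/[A] = 1/[A]₀ + k·t = 1/0.569 + (0.152)·(7) = 1.7575 + 1.0640 = 2.8215
[A] = 1/2.8215 = 0.3544 M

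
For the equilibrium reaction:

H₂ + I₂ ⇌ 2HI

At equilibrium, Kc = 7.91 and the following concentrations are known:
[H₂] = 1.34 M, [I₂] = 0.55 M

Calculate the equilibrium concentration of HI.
[HI] = 2.4145 M

Kc = ([HI]^2) / ([H₂] × [I₂]) = 7.91
[HI]^2 = Kc · (reactant terms)/(other product terms) = 7.91 · 0.737 / 1 = 5.8297
[HI] = (5.8297)^(1/2) = 2.4145 M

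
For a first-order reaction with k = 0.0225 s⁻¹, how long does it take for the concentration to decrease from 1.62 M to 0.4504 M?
56.89 s

From ln[A] = ln[A]₀ - k·t: t = ln([A]₀/[A])/k = ln(1.62/0.4504)/0.0225 = ln(3.5968)/0.0225 = 1.2800/0.0225 = 56.89 s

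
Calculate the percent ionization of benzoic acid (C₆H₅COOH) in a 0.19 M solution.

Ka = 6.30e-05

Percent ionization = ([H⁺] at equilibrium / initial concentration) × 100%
Percent ionization = 1.8%

Let x = [H⁺]. Ka = x²/(C - x) ⇒ x² + (6.30e-05)x - (6.30e-05)(0.19) = 0. x = 3.4284e-03. Percent = (3.4284e-03/0.19) × 100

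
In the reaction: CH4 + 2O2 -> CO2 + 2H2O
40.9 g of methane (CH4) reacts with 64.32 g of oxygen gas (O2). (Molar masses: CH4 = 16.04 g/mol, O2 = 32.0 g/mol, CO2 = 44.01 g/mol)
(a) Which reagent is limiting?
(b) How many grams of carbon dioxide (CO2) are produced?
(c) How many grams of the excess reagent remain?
(a) O2, (b) 44.23 g, (c) 24.78 g

Moles of CH4 = 40.9 g ÷ 16.04 g/mol = 2.54988 mol
Moles of O2 = 64.32 g ÷ 32.0 g/mol = 2.01 mol
Moles ÷ coefficient: CH4: 2.54988/1 = 2.55, O2: 2.01/2 = 1.005
(a) O2 has the smaller value, so O2 is the limiting reagent.
(b) Moles of CO2 = 2.01 mol O2 × (1/2) = 1.005 mol; mass = 1.005 mol × 44.01 g/mol = 44.23 g
(c) CH4 consumed = 2.01 × (1/2) = 1.005 mol; remaining = 2.54988 − 1.005 = 1.54488 mol; mass = 1.54488 mol × 16.04 g/mol = 24.78 g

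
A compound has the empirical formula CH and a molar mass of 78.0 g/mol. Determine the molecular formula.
Empirical formula mass of CH = 13.02 g/mol
Multiplier = 78.0 / 13.02 ≈ 6
Molecular formula = (CH) × 6 = C6H6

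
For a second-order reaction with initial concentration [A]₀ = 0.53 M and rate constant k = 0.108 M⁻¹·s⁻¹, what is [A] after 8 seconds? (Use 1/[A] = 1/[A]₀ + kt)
0.3635 M

1/[A] = 1/[A]₀ + k·t = 1/0.53 + (0.108)·(8) = 1.8868 + 0.8640 = 2.7508
[A] = 1/2.7508 = 0.3635 M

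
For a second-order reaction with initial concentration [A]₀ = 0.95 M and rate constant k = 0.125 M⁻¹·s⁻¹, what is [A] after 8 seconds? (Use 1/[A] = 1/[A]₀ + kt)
0.4872 M

1/[A] = 1/[A]₀ + k·t = 1/0.95 + (0.125)·(8) = 1.0526 + 1.0000 = 2.0526
[A] = 1/2.0526 = 0.4872 M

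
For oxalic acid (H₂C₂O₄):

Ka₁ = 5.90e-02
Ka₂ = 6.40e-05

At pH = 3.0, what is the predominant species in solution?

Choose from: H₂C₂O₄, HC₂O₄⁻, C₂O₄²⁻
HC₂O₄⁻

pKa1 = 1.23, pKa2 = 4.19. Each pKa is the crossover between adjacent species; pH = 3.0 lies in the region where HC₂O₄⁻ predominates.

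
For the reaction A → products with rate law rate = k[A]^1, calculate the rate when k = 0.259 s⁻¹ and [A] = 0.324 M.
0.08392 M/s

rate = k·[A]^1 = 0.259·(0.324)^1 = 0.259·0.324 = 0.08392 M/s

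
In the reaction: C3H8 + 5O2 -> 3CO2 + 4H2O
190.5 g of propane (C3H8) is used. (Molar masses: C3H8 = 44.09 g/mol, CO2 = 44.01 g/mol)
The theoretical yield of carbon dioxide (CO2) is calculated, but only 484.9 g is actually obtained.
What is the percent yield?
Moles of C3H8 = 190.5 g ÷ 44.09 g/mol = 4.32071 mol
Mole ratio: 3 mol CO2 / 1 mol C3H8
Moles of CO2 = 4.32071 × (3/1) = 12.9621 mol
Theoretical yield = 12.9621 mol × 44.01 g/mol = 570.46 g
Actual yield = 484.9 g
Percent yield = (484.9 / 570.46) × 100% = 85.0%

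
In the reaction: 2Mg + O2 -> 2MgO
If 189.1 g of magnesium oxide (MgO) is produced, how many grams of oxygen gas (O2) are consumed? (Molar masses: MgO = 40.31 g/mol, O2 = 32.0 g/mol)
Moles of MgO = 189.1 g ÷ 40.31 g/mol = 4.69114 mol
Mole ratio: 1 mol O2 / 2 mol MgO
Moles of O2 = 4.69114 × (1/2) = 2.34557 mol
Mass of O2 = 2.34557 mol × 32.0 g/mol = 75.06 g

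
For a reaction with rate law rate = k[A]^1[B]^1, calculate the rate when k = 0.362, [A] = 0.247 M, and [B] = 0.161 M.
0.0144 M/s

rate = k·[A]^1·[B]^1 = 0.362·(0.247)^1·(0.161)^1 = 0.362·0.247·0.161 = 0.0144 M/s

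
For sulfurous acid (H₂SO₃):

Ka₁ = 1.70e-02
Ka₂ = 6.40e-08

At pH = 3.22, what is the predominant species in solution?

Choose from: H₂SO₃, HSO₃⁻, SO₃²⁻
HSO₃⁻

pKa1 = 1.77, pKa2 = 7.19. Each pKa is the crossover between adjacent species; pH = 3.22 lies in the region where HSO₃⁻ predominates.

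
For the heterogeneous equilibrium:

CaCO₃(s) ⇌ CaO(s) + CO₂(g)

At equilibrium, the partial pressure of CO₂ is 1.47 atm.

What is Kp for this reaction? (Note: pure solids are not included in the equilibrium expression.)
K_p = 1.47

Solids (CaCO₃, CaO) have activity 1 and are excluded.
Kp = P(CO₂) = 1.47.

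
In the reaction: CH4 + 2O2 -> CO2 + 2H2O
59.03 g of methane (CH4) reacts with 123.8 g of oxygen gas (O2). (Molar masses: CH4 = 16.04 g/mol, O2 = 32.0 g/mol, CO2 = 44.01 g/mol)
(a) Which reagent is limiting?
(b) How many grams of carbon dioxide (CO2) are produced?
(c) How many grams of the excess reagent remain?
(a) O2, (b) 85.13 g, (c) 28 g

Moles of CH4 = 59.03 g ÷ 16.04 g/mol = 3.68017 mol
Moles of O2 = 123.8 g ÷ 32.0 g/mol = 3.86875 mol
Moles ÷ coefficient: CH4: 3.68017/1 = 3.68, O2: 3.86875/2 = 1.934
(a) O2 has the smaller value, so O2 is the limiting reagent.
(b) Moles of CO2 = 3.86875 mol O2 × (1/2) = 1.93437 mol; mass = 1.93437 mol × 44.01 g/mol = 85.13 g
(c) CH4 consumed = 3.86875 × (1/2) = 1.93437 mol; remaining = 3.68017 − 1.93437 = 1.7458 mol; mass = 1.7458 mol × 16.04 g/mol = 28 g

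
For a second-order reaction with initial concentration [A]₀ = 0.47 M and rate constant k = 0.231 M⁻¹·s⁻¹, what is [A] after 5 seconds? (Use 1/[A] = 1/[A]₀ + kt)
0.3046 M

1/[A] = 1/[A]₀ + k·t = 1/0.47 + (0.231)·(5) = 2.1277 + 1.1550 = 3.2827
[A] = 1/3.2827 = 0.3046 M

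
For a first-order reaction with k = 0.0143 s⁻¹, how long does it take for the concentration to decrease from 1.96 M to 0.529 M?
91.59 s

From ln[A] = ln[A]₀ - k·t: t = ln([A]₀/[A])/k = ln(1.96/0.529)/0.0143 = ln(3.7051)/0.0143 = 1.3097/0.0143 = 91.59 s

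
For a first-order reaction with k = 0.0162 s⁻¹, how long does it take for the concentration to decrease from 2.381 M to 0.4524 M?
102.51 s

From ln[A] = ln[A]₀ - k·t: t = ln([A]₀/[A])/k = ln(2.381/0.4524)/0.0162 = ln(5.2630)/0.0162 = 1.6607/0.0162 = 102.51 s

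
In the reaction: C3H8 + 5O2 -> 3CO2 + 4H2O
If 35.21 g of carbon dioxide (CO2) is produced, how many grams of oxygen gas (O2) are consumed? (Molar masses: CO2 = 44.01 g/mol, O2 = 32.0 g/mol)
Moles of CO2 = 35.21 g ÷ 44.01 g/mol = 0.800045 mol
Mole ratio: 5 mol O2 / 3 mol CO2
Moles of O2 = 0.800045 × (5/3) = 1.33341 mol
Mass of O2 = 1.33341 mol × 32.0 g/mol = 42.67 g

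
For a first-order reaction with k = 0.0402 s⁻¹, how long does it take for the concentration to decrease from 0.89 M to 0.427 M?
18.27 s

From ln[A] = ln[A]₀ - k·t: t = ln([A]₀/[A])/k = ln(0.89/0.427)/0.0402 = ln(2.0843)/0.0402 = 0.7344/0.0402 = 18.27 s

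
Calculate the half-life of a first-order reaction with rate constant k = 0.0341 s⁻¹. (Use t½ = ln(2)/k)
20.33 s

t½ = ln(2)/k = 0.6931/0.0341 = 20.33 s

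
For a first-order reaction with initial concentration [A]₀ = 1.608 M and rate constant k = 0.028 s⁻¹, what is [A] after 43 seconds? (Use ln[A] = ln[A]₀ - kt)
0.4824 M

ln[A] = ln[A]₀ - k·t = ln(1.608) - (0.028)·(43) = 0.4750 - 1.2040 = -0.7290
[A] = e^(-0.7290) = 0.4824 M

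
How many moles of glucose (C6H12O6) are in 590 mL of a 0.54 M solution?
Moles = Molarity × Volume (L)
Moles = 0.54 M × 0.59 L = 0.3186 mol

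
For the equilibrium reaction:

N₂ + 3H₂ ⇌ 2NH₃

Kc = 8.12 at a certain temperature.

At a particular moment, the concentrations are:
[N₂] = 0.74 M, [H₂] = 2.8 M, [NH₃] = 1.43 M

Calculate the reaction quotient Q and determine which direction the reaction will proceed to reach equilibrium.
Q = 0.126, Q < K, reaction proceeds forward (toward products)

Q = ([NH₃]^2) / ([N₂] × [H₂]^3)
  = ((1.43)^2) / ((0.74)·(2.8)^3) = 2.0449/16.244 = 0.1259
Since Q = 0.1259 < Kc = 8.12, the reaction proceeds forward (toward products) to reach equilibrium.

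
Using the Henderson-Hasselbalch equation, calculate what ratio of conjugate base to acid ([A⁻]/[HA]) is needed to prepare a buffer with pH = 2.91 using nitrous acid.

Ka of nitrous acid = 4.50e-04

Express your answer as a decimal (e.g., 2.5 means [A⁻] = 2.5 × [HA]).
[A⁻]/[HA] = 0.366

pKa = −log(4.50e-04) = 3.3468. pH = pKa + log([A⁻]/[HA]). 2.91 = 3.3468 + log(ratio). log(ratio) = 2.91 − 3.3468 = -0.4368. ratio = 10^(-0.4368) = 0.366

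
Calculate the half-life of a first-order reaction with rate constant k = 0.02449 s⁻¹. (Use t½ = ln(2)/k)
28.30 s

t½ = ln(2)/k = 0.6931/0.02449 = 28.30 s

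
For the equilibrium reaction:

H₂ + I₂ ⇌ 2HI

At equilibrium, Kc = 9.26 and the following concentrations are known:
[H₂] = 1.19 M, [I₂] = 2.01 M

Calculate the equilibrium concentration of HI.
[HI] = 4.7063 M

Kc = ([HI]^2) / ([H₂] × [I₂]) = 9.26
[HI]^2 = Kc · (reactant terms)/(other product terms) = 9.26 · 2.3919 / 1 = 22.149
[HI] = (22.149)^(1/2) = 4.7063 M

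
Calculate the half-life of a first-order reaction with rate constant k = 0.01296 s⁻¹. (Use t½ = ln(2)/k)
53.48 s

t½ = ln(2)/k = 0.6931/0.01296 = 53.48 s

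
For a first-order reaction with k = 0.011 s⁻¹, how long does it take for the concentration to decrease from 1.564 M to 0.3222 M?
143.62 s

From ln[A] = ln[A]₀ - k·t: t = ln([A]₀/[A])/k = ln(1.564/0.3222)/0.011 = ln(4.8541)/0.011 = 1.5798/0.011 = 143.62 s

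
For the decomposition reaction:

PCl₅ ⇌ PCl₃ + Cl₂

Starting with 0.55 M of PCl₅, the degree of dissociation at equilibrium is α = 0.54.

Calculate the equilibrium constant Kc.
K_c = 0.3487

x = α·[A]₀ = 0.54 × 0.55 = 0.297 M dissociated.
At eq: [PCl₅] = 0.55 − 0.297 = 0.253 M; [PCl₃] = [Cl₂] = x = 0.297 M.
Kc = [PCl₃][Cl₂]/[PCl₅] = (0.297)²/0.253 = 0.3487.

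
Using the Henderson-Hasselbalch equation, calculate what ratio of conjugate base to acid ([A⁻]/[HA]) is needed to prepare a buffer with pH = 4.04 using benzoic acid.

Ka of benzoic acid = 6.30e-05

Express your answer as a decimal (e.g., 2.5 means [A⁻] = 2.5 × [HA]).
[A⁻]/[HA] = 0.691

pKa = −log(6.30e-05) = 4.2007. pH = pKa + log([A⁻]/[HA]). 4.04 = 4.2007 + log(ratio). log(ratio) = 4.04 − 4.2007 = -0.1607. ratio = 10^(-0.1607) = 0.691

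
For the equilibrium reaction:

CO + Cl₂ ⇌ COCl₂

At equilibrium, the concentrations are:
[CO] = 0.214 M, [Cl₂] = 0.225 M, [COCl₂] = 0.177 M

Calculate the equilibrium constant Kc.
K_c = 3.6760

Kc = ([COCl₂]) / ([CO] × [Cl₂])
   = ((0.177)) / ((0.214)·(0.225))
   = 0.177 / 0.04815 = 3.6760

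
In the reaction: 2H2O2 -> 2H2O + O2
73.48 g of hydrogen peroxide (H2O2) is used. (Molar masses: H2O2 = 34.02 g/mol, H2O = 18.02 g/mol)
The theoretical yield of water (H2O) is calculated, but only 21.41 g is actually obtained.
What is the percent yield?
Moles of H2O2 = 73.48 g ÷ 34.02 g/mol = 2.15991 mol
Mole ratio: 2 mol H2O / 2 mol H2O2
Moles of H2O = 2.15991 × (2/2) = 2.15991 mol
Theoretical yield = 2.15991 mol × 18.02 g/mol = 38.922 g
Actual yield = 21.41 g
Percent yield = (21.41 / 38.922) × 100% = 55.0%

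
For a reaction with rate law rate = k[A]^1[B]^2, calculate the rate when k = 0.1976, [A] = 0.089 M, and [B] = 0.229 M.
0.0009222 M/s

rate = k·[A]^1·[B]^2 = 0.1976·(0.089)^1·(0.229)^2 = 0.1976·0.089·0.052441 = 0.0009222 M/s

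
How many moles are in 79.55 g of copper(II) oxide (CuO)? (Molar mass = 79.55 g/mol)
Moles = 79.55 g ÷ 79.55 g/mol = 1 mol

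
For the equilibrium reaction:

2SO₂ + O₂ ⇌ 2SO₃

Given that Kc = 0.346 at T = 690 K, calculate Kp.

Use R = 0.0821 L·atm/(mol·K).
K_p = 0.0061

Δn = (moles gaseous products) − (moles gaseous reactants) = -1
T = 690 K; RT = 0.0821 × 690 = 56.649
Kp = Kc·(RT)^Δn = 0.346 × (56.649)^-1 = 0.346 × 0.0176526 = 0.0061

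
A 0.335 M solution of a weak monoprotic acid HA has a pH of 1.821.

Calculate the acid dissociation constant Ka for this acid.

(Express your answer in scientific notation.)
K_a = 7.13e-04

[H⁺] = 10^(−pH) = 10^(−1.821) = 1.510e-02 M. For HA ⇌ H⁺ + A⁻, Ka = x²/(C − x) = (1.510e-02)²/(0.335 − 1.510e-02) = 7.13e-04.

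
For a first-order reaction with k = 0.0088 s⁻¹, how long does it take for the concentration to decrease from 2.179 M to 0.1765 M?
285.60 s

From ln[A] = ln[A]₀ - k·t: t = ln([A]₀/[A])/k = ln(2.179/0.1765)/0.0088 = ln(12.3456)/0.0088 = 2.5133/0.0088 = 285.60 s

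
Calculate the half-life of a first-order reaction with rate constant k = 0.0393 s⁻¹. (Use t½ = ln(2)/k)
17.64 s

t½ = ln(2)/k = 0.6931/0.0393 = 17.64 s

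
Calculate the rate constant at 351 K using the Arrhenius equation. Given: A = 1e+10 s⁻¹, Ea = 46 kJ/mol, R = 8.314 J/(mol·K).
1.43e+03 s⁻¹

k = A·exp(-Ea/(R·T)) = 1e+10·exp(-46000/(8.314·351)) = 1e+10·exp(-15.7631) = 1e+10·1.4262e-07 = 1.43e+03 s⁻¹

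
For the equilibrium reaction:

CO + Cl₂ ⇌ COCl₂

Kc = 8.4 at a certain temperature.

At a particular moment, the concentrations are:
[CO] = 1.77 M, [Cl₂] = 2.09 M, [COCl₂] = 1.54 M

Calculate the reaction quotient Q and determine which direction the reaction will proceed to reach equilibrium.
Q = 0.416, Q < K, reaction proceeds forward (toward products)

Q = ([COCl₂]) / ([CO] × [Cl₂])
  = ((1.54)) / ((1.77)·(2.09)) = 1.54/3.6993 = 0.4163
Since Q = 0.4163 < Kc = 8.4, the reaction proceeds forward (toward products) to reach equilibrium.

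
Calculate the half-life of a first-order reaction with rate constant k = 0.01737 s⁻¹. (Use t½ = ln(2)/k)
39.90 s

t½ = ln(2)/k = 0.6931/0.01737 = 39.90 s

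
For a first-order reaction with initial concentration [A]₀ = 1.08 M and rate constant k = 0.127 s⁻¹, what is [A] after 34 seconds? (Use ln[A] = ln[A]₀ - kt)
0.0144 M

ln[A] = ln[A]₀ - k·t = ln(1.08) - (0.127)·(34) = 0.0770 - 4.3180 = -4.2410
[A] = e^(-4.2410) = 0.0144 M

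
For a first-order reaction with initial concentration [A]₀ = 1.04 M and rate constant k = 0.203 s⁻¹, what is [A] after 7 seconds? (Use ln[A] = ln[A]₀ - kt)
0.2511 M

ln[A] = ln[A]₀ - k·t = ln(1.04) - (0.203)·(7) = 0.0392 - 1.4210 = -1.3818
[A] = e^(-1.3818) = 0.2511 M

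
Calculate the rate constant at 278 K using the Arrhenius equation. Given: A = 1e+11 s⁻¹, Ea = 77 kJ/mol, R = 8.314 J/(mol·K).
3.40e-04 s⁻¹

k = A·exp(-Ea/(R·T)) = 1e+11·exp(-77000/(8.314·278)) = 1e+11·exp(-33.3147) = 1e+11·3.4010e-15 = 3.40e-04 s⁻¹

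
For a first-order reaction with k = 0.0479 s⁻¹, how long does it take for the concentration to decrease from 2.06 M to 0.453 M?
31.62 s

From ln[A] = ln[A]₀ - k·t: t = ln([A]₀/[A])/k = ln(2.06/0.453)/0.0479 = ln(4.5475)/0.0479 = 1.5146/0.0479 = 31.62 s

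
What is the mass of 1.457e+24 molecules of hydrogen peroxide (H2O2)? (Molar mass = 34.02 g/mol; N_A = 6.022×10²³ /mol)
Moles = 1.457e+24 ÷ 6.022×10²³ = 2.41946 mol
Mass = 2.41946 mol × 34.02 g/mol = 82.31 g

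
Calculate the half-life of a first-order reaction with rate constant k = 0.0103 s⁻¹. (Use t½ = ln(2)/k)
67.30 s

t½ = ln(2)/k = 0.6931/0.0103 = 67.30 s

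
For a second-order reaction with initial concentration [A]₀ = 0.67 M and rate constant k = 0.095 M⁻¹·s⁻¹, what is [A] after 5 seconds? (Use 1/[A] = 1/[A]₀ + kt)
0.5082 M

1/[A] = 1/[A]₀ + k·t = 1/0.67 + (0.095)·(5) = 1.4925 + 0.4750 = 1.9675
[A] = 1/1.9675 = 0.5082 M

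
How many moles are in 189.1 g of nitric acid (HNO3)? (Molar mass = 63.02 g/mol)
Moles = 189.1 g ÷ 63.02 g/mol = 3.001 mol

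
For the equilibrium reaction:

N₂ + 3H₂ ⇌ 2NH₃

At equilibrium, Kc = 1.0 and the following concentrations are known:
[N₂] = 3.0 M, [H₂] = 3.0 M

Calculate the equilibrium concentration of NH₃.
[NH₃] = 9.0000 M

Kc = ([NH₃]^2) / ([N₂] × [H₂]^3) = 1.0
[NH₃]^2 = Kc · (reactant terms)/(other product terms) = 1.0 · 81 / 1 = 81
[NH₃] = (81)^(1/2) = 9.0000 M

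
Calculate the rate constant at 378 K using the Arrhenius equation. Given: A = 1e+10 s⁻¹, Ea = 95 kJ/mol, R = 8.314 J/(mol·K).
7.44e-04 s⁻¹

k = A·exp(-Ea/(R·T)) = 1e+10·exp(-95000/(8.314·378)) = 1e+10·exp(-30.2289) = 1e+10·7.4434e-14 = 7.44e-04 s⁻¹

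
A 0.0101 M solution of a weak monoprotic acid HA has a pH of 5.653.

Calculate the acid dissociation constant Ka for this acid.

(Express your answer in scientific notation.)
K_a = 4.90e-10

[H⁺] = 10^(−pH) = 10^(−5.653) = 2.223e-06 M. For HA ⇌ H⁺ + A⁻, Ka = x²/(C − x) = (2.223e-06)²/(0.0101 − 2.223e-06) = 4.90e-10.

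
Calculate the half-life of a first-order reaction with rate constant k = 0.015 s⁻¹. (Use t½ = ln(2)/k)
46.21 s

t½ = ln(2)/k = 0.6931/0.015 = 46.21 s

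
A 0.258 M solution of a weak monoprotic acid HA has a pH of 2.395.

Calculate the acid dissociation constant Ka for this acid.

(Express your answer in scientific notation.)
K_a = 6.39e-05

[H⁺] = 10^(−pH) = 10^(−2.395) = 4.027e-03 M. For HA ⇌ H⁺ + A⁻, Ka = x²/(C − x) = (4.027e-03)²/(0.258 − 4.027e-03) = 6.39e-05.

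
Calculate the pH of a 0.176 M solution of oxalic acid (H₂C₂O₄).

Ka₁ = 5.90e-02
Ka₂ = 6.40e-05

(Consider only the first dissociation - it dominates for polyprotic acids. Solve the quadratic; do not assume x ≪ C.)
pH = 1.12

x² + Ka₁·x − Ka₁·C = 0 with Ka₁ = 5.90e-02, C = 0.176.
x = (−Ka₁ + √(Ka₁² + 4·Ka₁·C))/2 = 7.6586e-02 M, so pH = 1.12.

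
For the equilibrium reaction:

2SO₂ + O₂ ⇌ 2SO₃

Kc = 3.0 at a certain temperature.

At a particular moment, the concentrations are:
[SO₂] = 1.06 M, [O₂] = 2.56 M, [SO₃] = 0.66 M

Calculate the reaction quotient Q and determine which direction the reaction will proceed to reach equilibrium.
Q = 0.151, Q < K, reaction proceeds forward (toward products)

Q = ([SO₃]^2) / ([SO₂]^2 × [O₂])
  = ((0.66)^2) / ((1.06)^2·(2.56)) = 0.4356/2.8764 = 0.1514
Since Q = 0.1514 < Kc = 3.0, the reaction proceeds forward (toward products) to reach equilibrium.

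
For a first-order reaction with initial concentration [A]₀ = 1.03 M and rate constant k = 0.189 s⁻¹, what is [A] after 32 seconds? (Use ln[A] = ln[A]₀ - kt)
0.0024 M

ln[A] = ln[A]₀ - k·t = ln(1.03) - (0.189)·(32) = 0.0296 - 6.0480 = -6.0184
[A] = e^(-6.0184) = 0.0024 M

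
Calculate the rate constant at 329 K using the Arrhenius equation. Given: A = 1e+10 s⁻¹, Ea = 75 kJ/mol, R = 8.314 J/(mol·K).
1.24e-02 s⁻¹

k = A·exp(-Ea/(R·T)) = 1e+10·exp(-75000/(8.314·329)) = 1e+10·exp(-27.4192) = 1e+10·1.2359e-12 = 1.24e-02 s⁻¹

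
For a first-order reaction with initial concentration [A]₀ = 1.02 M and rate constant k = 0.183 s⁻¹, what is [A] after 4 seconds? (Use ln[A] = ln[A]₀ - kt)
0.4906 M

ln[A] = ln[A]₀ - k·t = ln(1.02) - (0.183)·(4) = 0.0198 - 0.7320 = -0.7122
[A] = e^(-0.7122) = 0.4906 M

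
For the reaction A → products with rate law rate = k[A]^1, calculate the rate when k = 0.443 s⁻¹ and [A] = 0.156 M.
0.06911 M/s

rate = k·[A]^1 = 0.443·(0.156)^1 = 0.443·0.156 = 0.06911 M/s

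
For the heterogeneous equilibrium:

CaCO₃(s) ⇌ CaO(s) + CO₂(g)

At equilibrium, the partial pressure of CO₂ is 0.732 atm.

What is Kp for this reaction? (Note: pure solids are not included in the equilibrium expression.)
K_p = 0.732

Solids (CaCO₃, CaO) have activity 1 and are excluded.
Kp = P(CO₂) = 0.732.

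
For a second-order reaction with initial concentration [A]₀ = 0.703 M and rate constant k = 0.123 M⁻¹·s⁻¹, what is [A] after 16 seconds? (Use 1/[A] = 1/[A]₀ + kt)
0.2949 M

1/[A] = 1/[A]₀ + k·t = 1/0.703 + (0.123)·(16) = 1.4225 + 1.9680 = 3.3905
[A] = 1/3.3905 = 0.2949 M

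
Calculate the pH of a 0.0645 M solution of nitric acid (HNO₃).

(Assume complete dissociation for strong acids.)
pH = 1.19

[H⁺] = 0.0645 M for strong acid. pH = -log[H⁺] = -log(0.0645)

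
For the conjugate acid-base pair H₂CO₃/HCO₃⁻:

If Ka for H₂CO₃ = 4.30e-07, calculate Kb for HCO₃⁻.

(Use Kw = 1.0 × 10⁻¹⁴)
K_b = 2.33e-08

Conjugate acid-base pairs differ by one H⁺. Ka × Kb = Kw for a conjugate pair.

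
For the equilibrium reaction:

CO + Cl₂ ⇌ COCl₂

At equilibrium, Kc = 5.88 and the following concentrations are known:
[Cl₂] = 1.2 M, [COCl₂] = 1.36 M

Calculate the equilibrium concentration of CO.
[CO] = 0.1927 M

Kc = ([COCl₂]) / ([CO] × [Cl₂]) = 5.88
[CO]^1 = (product terms)/(Kc · other reactant terms) = 1.36 / (5.88 · 1.2) = 0.19274
[CO] = 0.1927 M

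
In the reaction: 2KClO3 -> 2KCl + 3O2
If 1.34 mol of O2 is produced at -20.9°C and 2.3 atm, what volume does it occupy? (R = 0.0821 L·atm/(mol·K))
T = -20.9°C + 273.15 = 252.25 K
V = nRT/P = (1.34 × 0.0821 × 252.25) / 2.3
V = 12.07 L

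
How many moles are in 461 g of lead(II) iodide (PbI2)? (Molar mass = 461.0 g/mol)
Moles = 461 g ÷ 461.0 g/mol = 1 mol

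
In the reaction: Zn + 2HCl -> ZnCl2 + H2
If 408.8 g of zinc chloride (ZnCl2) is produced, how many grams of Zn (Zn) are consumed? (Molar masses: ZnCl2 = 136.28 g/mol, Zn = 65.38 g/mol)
Moles of ZnCl2 = 408.8 g ÷ 136.28 g/mol = 2.99971 mol
Mole ratio: 1 mol Zn / 1 mol ZnCl2
Moles of Zn = 2.99971 × (1/1) = 2.99971 mol
Mass of Zn = 2.99971 mol × 65.38 g/mol = 196.1 g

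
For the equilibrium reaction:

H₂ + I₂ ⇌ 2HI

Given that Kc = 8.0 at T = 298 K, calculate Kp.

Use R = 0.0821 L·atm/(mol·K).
K_p = 8.0000

Δn = (moles gaseous products) − (moles gaseous reactants) = 0
T = 298 K; RT = 0.0821 × 298 = 24.4658
Kp = Kc·(RT)^Δn = 8.0 × (24.4658)^0 = 8.0 × 1 = 8.0000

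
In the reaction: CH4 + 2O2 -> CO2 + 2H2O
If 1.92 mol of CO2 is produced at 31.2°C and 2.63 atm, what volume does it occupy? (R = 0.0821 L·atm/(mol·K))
T = 31.2°C + 273.15 = 304.35 K
V = nRT/P = (1.92 × 0.0821 × 304.35) / 2.63
V = 18.24 L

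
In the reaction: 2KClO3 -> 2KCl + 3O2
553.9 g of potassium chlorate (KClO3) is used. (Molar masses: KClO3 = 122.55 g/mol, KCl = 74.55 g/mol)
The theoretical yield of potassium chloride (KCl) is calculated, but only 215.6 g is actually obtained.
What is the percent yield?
Moles of KClO3 = 553.9 g ÷ 122.55 g/mol = 4.51979 mol
Mole ratio: 2 mol KCl / 2 mol KClO3
Moles of KCl = 4.51979 × (2/2) = 4.51979 mol
Theoretical yield = 4.51979 mol × 74.55 g/mol = 336.95 g
Actual yield = 215.6 g
Percent yield = (215.6 / 336.95) × 100% = 64.0%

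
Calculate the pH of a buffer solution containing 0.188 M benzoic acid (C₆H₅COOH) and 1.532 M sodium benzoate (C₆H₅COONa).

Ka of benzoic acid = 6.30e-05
pH = 5.11

pKa = -log(6.30e-05) = 4.20. pH = pKa + log([A⁻]/[HA]) = 4.20 + log(1.532/0.188)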